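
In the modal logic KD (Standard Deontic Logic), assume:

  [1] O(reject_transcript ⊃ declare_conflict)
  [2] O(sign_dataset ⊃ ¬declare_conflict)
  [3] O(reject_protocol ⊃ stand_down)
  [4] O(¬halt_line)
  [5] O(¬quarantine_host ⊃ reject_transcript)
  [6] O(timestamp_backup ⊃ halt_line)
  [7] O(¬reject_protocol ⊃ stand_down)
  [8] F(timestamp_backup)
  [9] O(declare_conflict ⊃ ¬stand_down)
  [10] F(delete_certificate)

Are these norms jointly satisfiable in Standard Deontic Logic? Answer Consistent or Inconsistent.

Consistent

Premise 6 is O(timestamp_backup ⊃ halt_line), but O(timestamp_backup) is not derivable from the premises, so it does not yield O(halt_line).
So O(halt_line) is not derivable, and the apparent clash with O(¬halt_line) does not arise.
A world satisfying every obligation exists (e.g. declare_conflict=false, delete_certificate=false, halt_line=false, quarantine_host=true, reject_protocol=false, reject_transcript=false, sign_dataset=false, stand_down=true, timestamp_backup=false); no atom is both obligatory and forbidden, so the set is consistent.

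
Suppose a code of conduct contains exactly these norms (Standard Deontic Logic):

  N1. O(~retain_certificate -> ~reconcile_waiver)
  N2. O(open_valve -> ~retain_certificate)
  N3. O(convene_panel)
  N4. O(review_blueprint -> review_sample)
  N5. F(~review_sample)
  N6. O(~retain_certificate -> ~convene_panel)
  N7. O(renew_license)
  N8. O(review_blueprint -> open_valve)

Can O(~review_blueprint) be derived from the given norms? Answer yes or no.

Premise 3 gives O(convene_panel).
The contrapositive of premise 6 (O(~retain_certificate -> ~convene_panel)) is O(convene_panel -> retain_certificate), and O(convene_panel) is already established, so O(retain_certificate).
Premise 2, O(open_valve -> ~retain_certificate), contraposes to O(retain_certificate -> ~open_valve); with O(retain_certificate) we get O(~open_valve).
Premise 8, O(review_blueprint -> open_valve), contraposes to O(~open_valve -> ~review_blueprint); with O(~open_valve) we get O(~review_blueprint).
Premises 1, 4, 5, 7 do not contribute to this derivation.
So O(~review_blueprint) follows.

Yes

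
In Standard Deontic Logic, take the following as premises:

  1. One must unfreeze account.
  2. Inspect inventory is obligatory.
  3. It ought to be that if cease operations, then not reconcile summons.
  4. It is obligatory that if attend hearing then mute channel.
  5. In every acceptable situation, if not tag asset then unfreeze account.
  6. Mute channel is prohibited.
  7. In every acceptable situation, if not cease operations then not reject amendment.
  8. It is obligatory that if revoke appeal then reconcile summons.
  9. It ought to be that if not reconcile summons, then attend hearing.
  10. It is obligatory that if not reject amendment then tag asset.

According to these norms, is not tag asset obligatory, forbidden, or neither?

Premise 6, F(mute_channel), is equivalent to O(¬mute_channel).
Premise 4 is O(attend_hearing → mute_channel); contrapositively O(¬mute_channel → ¬attend_hearing). Since O(¬mute_channel) holds, K gives O(¬attend_hearing).
The contrapositive of premise 9 (O(¬reconcile_summons → attend_hearing)) is O(¬attend_hearing → reconcile_summons), and O(¬attend_hearing) is already established, so O(reconcile_summons).
Premise 3 is O(cease_operations → ¬reconcile_summons); contrapositively O(reconcile_summons → ¬cease_operations). Since O(reconcile_summons) holds, K gives O(¬cease_operations).
Applying K to premise 7 (O(¬cease_operations → ¬reject_amendment)) and O(¬cease_operations) yields O(¬reject_amendment).
Premise 10 is O(¬reject_amendment → tag_asset); since O(¬reject_amendment), deontic closure gives O(tag_asset).
Premises 1, 2, 5, 8 do not contribute to this derivation.
Thus O(tag_asset), which is F(¬tag_asset): ¬tag_asset is forbidden.

Forbidden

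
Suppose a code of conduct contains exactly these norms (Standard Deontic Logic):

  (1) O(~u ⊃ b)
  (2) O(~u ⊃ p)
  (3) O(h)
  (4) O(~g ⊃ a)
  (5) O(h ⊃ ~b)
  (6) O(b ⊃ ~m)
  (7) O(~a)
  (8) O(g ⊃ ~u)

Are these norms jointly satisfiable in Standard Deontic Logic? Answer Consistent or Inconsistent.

From premise 3 we have O(h).
Applying K to premise 5 (O(h ⊃ ~b)) and O(h) yields O(~b).
Premise 1, O(~u ⊃ b), contraposes to O(~b ⊃ u); with O(~b) we get O(u).
The contrapositive of premise 8 (O(g ⊃ ~u)) is O(u ⊃ ~g), and O(u) is already established, so O(~g).
From O(~g) and premise 4, O(~g ⊃ a), we obtain O(a).
Yet premise 7 states O(~a).
We now have both O(a) and O(~a) — a is simultaneously obligatory and forbidden, violating the D-axiom.

Inconsistent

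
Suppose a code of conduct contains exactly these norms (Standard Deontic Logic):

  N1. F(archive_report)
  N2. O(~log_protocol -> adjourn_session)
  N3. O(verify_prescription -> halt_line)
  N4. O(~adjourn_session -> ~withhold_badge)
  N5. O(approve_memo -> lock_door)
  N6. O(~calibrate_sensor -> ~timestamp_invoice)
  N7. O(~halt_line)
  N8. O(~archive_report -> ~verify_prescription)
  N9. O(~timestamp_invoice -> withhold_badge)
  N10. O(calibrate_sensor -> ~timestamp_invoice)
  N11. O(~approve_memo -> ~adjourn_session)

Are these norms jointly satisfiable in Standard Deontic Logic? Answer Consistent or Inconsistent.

Premise 3 is O(verify_prescription -> halt_line), but O(verify_prescription) is not derivable from the premises, so it does not yield O(halt_line).
So O(halt_line) is not derivable, and the apparent clash with O(~halt_line) does not arise.
A world satisfying every obligation exists (e.g. adjourn_session=true, approve_memo=true, archive_report=false, calibrate_sensor=false, halt_line=false, lock_door=true, log_protocol=false, timestamp_invoice=false, verify_prescription=false, withhold_badge=true); no atom is both obligatory and forbidden, so the set is consistent.

Consistent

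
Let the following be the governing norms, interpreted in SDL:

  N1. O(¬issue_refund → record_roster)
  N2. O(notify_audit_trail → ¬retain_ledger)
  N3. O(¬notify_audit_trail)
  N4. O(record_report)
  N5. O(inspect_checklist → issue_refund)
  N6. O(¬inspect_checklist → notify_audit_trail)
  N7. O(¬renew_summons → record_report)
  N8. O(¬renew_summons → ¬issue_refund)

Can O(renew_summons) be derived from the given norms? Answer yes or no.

Yes

From premise 3 we have O(¬notify_audit_trail).
The contrapositive of premise 6 (O(¬inspect_checklist → notify_audit_trail)) is O(¬notify_audit_trail → inspect_checklist), and O(¬notify_audit_trail) is already established, so O(inspect_checklist).
Applying K to premise 5 (O(inspect_checklist → issue_refund)) and O(inspect_checklist) yields O(issue_refund).
Premise 8 is O(¬renew_summons → ¬issue_refund); contrapositively O(issue_refund → renew_summons). Since O(issue_refund) holds, K gives O(renew_summons).
Premises 1, 2, 4, 7 do not contribute to this derivation.
So O(renew_summons) follows.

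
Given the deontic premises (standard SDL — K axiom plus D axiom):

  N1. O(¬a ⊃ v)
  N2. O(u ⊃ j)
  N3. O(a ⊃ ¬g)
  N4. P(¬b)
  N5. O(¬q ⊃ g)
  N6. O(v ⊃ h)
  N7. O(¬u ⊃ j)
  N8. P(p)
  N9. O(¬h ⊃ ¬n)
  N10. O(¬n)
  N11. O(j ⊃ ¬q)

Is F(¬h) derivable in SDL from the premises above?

Premises 2 and 7 cover both cases: O(u ⊃ j) and O(¬u ⊃ j). Since u ∨ ¬u is a tautology, O(j) follows.
With premise 11, O(j ⊃ ¬q), the K-axiom yields O(¬q).
From O(¬q) and premise 5, O(¬q ⊃ g), we obtain O(g).
Premise 3, O(a ⊃ ¬g), contraposes to O(g ⊃ ¬a); with O(g) we get O(¬a).
Applying K to premise 1 (O(¬a ⊃ v)) and O(¬a) yields O(v).
Applying K to premise 6 (O(v ⊃ h)) and O(v) yields O(h).
Premises 4, 8, 9, 10 do not contribute to this derivation.
So O(h) holds, i.e. F(¬h). The claim follows.

Yes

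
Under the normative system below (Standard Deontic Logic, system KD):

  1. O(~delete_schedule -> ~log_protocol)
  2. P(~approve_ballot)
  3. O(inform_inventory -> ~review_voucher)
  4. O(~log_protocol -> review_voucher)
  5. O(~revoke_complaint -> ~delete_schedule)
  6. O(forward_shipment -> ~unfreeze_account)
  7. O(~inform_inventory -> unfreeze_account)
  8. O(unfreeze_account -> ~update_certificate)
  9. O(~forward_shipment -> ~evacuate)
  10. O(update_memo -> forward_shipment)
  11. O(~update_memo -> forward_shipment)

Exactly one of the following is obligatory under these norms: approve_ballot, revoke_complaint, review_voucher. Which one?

revoke_complaint

Premises 10 and 11 cover both cases: O(update_memo -> forward_shipment) and O(~update_memo -> forward_shipment). Since update_memo ∨ ~update_memo is a tautology, O(forward_shipment) follows.
Premise 6 is O(forward_shipment -> ~unfreeze_account); since O(forward_shipment), deontic closure gives O(~unfreeze_account).
Premise 7, O(~inform_inventory -> unfreeze_account), contraposes to O(~unfreeze_account -> inform_inventory); with O(~unfreeze_account) we get O(inform_inventory).
With premise 3, O(inform_inventory -> ~review_voucher), the K-axiom yields O(~review_voucher).
Premise 4, O(~log_protocol -> review_voucher), contraposes to O(~review_voucher -> log_protocol); with O(~review_voucher) we get O(log_protocol).
Premise 1, O(~delete_schedule -> ~log_protocol), contraposes to O(log_protocol -> delete_schedule); with O(log_protocol) we get O(delete_schedule).
Premise 5 is O(~revoke_complaint -> ~delete_schedule); contrapositively O(delete_schedule -> revoke_complaint). Since O(delete_schedule) holds, K gives O(revoke_complaint).
So O(revoke_complaint) holds — revoke_complaint is obligatory. None of the other listed options is made obligatory by any chain of premises.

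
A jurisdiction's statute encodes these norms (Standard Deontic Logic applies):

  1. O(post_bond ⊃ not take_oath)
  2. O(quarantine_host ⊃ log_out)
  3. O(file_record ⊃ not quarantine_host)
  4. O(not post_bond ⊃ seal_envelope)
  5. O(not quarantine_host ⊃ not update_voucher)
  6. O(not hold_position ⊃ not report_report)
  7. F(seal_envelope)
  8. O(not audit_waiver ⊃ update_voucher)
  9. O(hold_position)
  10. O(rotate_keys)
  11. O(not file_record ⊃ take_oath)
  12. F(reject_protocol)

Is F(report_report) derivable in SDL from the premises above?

No

Premise 6 is O(not hold_position ⊃ not report_report), but O(not hold_position) is not derivable from the premises, so it does not yield O(not report_report).
No other premise forces O(not report_report). An ideal world satisfying every premise can still have report_report true, so F(report_report) is not derivable.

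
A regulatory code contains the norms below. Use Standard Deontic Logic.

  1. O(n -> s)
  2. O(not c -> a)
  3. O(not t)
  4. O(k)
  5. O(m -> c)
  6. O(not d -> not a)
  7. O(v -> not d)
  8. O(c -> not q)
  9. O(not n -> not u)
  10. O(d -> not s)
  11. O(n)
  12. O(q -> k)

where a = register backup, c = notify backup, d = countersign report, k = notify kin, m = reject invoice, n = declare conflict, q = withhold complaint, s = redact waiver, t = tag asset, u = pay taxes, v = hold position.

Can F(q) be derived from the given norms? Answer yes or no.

Yes

Premise 11 states O(n) outright.
From O(n) and premise 1, O(n -> s), we obtain O(s).
The contrapositive of premise 10 (O(d -> not s)) is O(s -> not d), and O(s) is already established, so O(not d).
From O(not d) and premise 6, O(not d -> not a), we obtain O(not a).
The contrapositive of premise 2 (O(not c -> a)) is O(not a -> c), and O(not a) is already established, so O(c).
With premise 8, O(c -> not q), the K-axiom yields O(not q).
Premises 3, 4, 5, 7, 9, 12 do not contribute to this derivation.
So O(not q) holds, i.e. F(q). The claim follows.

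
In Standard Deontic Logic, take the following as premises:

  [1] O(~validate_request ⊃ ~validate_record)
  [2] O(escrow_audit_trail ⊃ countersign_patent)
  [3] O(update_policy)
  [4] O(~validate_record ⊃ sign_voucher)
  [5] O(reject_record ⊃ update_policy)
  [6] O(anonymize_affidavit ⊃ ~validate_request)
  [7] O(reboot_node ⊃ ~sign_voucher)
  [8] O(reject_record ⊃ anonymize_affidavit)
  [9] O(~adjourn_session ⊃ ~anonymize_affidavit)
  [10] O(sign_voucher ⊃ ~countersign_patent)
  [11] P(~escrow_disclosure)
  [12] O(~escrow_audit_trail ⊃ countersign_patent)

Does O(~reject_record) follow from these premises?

Premises 2 and 12 are O(escrow_audit_trail ⊃ countersign_patent) and O(~escrow_audit_trail ⊃ countersign_patent); every ideal world satisfies escrow_audit_trail or ~escrow_audit_trail, so in either case countersign_patent holds — hence O(countersign_patent).
The contrapositive of premise 10 (O(sign_voucher ⊃ ~countersign_patent)) is O(countersign_patent ⊃ ~sign_voucher), and O(countersign_patent) is already established, so O(~sign_voucher).
Premise 4, O(~validate_record ⊃ sign_voucher), contraposes to O(~sign_voucher ⊃ validate_record); with O(~sign_voucher) we get O(validate_record).
The contrapositive of premise 1 (O(~validate_request ⊃ ~validate_record)) is O(validate_record ⊃ validate_request), and O(validate_record) is already established, so O(validate_request).
Premise 6 is O(anonymize_affidavit ⊃ ~validate_request); contrapositively O(validate_request ⊃ ~anonymize_affidavit). Since O(validate_request) holds, K gives O(~anonymize_affidavit).
Premise 8, O(reject_record ⊃ anonymize_affidavit), contraposes to O(~anonymize_affidavit ⊃ ~reject_record); with O(~anonymize_affidavit) we get O(~reject_record).
Premises 3, 5, 7, 9, 11 do not contribute to this derivation.
So O(~reject_record) follows.

Yes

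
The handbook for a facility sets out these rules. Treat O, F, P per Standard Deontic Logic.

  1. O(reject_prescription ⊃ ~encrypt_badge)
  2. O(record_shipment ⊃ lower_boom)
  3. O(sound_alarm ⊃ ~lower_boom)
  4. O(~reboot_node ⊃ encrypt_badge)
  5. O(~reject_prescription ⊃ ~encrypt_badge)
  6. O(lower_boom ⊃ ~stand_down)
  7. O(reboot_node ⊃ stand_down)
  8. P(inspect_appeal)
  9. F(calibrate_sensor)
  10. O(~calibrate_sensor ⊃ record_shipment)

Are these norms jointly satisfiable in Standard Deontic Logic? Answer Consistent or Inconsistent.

By case analysis on ~reject_prescription: premise 5 gives O(~reject_prescription ⊃ ~encrypt_badge) and premise 1 gives O(reject_prescription ⊃ ~encrypt_badge), so O(~encrypt_badge) either way.
The contrapositive of premise 4 (O(~reboot_node ⊃ encrypt_badge)) is O(~encrypt_badge ⊃ reboot_node), and O(~encrypt_badge) is already established, so O(reboot_node).
With premise 7, O(reboot_node ⊃ stand_down), the K-axiom yields O(stand_down).
Premise 6 is O(lower_boom ⊃ ~stand_down); contrapositively O(stand_down ⊃ ~lower_boom). Since O(stand_down) holds, K gives O(~lower_boom).
The contrapositive of premise 2 (O(record_shipment ⊃ lower_boom)) is O(~lower_boom ⊃ ~record_shipment), and O(~lower_boom) is already established, so O(~record_shipment).
The contrapositive of premise 10 (O(~calibrate_sensor ⊃ record_shipment)) is O(~record_shipment ⊃ calibrate_sensor), and O(~record_shipment) is already established, so O(calibrate_sensor).
Yet premise 9 is F(calibrate_sensor), i.e. O(~calibrate_sensor).
We now have both O(calibrate_sensor) and O(~calibrate_sensor) — calibrate_sensor is simultaneously obligatory and forbidden, violating the D-axiom.

Inconsistent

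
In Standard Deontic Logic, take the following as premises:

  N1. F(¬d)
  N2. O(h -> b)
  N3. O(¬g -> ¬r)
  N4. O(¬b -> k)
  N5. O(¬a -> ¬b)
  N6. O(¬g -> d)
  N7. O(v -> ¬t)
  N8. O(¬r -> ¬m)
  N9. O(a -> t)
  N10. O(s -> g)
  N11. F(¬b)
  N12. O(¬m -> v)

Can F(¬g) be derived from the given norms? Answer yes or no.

Yes

F(¬b) at premise 11 means O(b).
Premise 5, O(¬a -> ¬b), contraposes to O(b -> a); with O(b) we get O(a).
Applying K to premise 9 (O(a -> t)) and O(a) yields O(t).
Premise 7 is O(v -> ¬t); contrapositively O(t -> ¬v). Since O(t) holds, K gives O(¬v).
Premise 12 is O(¬m -> v); contrapositively O(¬v -> m). Since O(¬v) holds, K gives O(m).
Premise 8, O(¬r -> ¬m), contraposes to O(m -> r); with O(m) we get O(r).
Premise 3 is O(¬g -> ¬r); contrapositively O(r -> g). Since O(r) holds, K gives O(g).
Premises 1, 2, 4, 6, 10 do not contribute to this derivation.
So O(g) holds, i.e. F(¬g). The claim follows.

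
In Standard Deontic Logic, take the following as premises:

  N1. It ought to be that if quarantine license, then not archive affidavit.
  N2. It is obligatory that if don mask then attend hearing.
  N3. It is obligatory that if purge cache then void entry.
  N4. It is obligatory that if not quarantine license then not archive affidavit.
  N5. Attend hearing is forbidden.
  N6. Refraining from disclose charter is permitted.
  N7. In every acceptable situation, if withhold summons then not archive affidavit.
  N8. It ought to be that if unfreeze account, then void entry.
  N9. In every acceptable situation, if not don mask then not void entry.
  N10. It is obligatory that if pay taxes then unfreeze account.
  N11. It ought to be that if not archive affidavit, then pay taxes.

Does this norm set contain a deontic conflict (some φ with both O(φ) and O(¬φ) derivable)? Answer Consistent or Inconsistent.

Premises 4 and 1 are O(¬quarantine_license → ¬archive_affidavit) and O(quarantine_license → ¬archive_affidavit); every ideal world satisfies ¬quarantine_license or quarantine_license, so in either case ¬archive_affidavit holds — hence O(¬archive_affidavit).
From O(¬archive_affidavit) and premise 11, O(¬archive_affidavit → pay_taxes), we obtain O(pay_taxes).
With premise 10, O(pay_taxes → unfreeze_account), the K-axiom yields O(unfreeze_account).
With premise 8, O(unfreeze_account → void_entry), the K-axiom yields O(void_entry).
Premise 9, O(¬don_mask → ¬void_entry), contraposes to O(void_entry → don_mask); with O(void_entry) we get O(don_mask).
Applying K to premise 2 (O(don_mask → attend_hearing)) and O(don_mask) yields O(attend_hearing).
But premise 5, F(attend_hearing), means O(¬attend_hearing).
We now have both O(attend_hearing) and O(¬attend_hearing) — attend_hearing is simultaneously obligatory and forbidden, violating the D-axiom.

Inconsistent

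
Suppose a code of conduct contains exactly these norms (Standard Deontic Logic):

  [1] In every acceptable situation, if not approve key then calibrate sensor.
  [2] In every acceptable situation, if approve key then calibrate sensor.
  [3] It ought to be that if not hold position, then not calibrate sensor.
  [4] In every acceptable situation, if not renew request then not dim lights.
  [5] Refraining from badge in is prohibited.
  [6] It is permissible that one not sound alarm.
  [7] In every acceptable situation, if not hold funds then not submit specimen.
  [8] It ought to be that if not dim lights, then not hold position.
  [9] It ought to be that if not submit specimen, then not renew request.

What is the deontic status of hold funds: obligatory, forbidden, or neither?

By case analysis on ¬approve_key: premise 1 gives O(¬approve_key → calibrate_sensor) and premise 2 gives O(approve_key → calibrate_sensor), so O(calibrate_sensor) either way.
Premise 3, O(¬hold_position → ¬calibrate_sensor), contraposes to O(calibrate_sensor → hold_position); with O(calibrate_sensor) we get O(hold_position).
The contrapositive of premise 8 (O(¬dim_lights → ¬hold_position)) is O(hold_position → dim_lights), and O(hold_position) is already established, so O(dim_lights).
The contrapositive of premise 4 (O(¬renew_request → ¬dim_lights)) is O(dim_lights → renew_request), and O(dim_lights) is already established, so O(renew_request).
The contrapositive of premise 9 (O(¬submit_specimen → ¬renew_request)) is O(renew_request → submit_specimen), and O(renew_request) is already established, so O(submit_specimen).
Premise 7 is O(¬hold_funds → ¬submit_specimen); contrapositively O(submit_specimen → hold_funds). Since O(submit_specimen) holds, K gives O(hold_funds).
Premises 5, 6 do not contribute to this derivation.
Hence hold_funds is obligatory.

Obligatory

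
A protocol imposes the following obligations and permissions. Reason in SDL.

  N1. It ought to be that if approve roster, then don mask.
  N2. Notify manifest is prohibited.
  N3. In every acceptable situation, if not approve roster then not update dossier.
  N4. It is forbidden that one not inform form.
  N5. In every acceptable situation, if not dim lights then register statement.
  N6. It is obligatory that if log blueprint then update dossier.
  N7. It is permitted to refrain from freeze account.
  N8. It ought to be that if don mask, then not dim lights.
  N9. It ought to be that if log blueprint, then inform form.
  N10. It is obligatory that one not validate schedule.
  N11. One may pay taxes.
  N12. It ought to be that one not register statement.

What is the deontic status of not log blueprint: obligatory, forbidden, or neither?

Obligatory

Premise 12 states O(¬register_statement) outright.
Premise 5, O(¬dim_lights → register_statement), contraposes to O(¬register_statement → dim_lights); with O(¬register_statement) we get O(dim_lights).
Premise 8 is O(don_mask → ¬dim_lights); contrapositively O(dim_lights → ¬don_mask). Since O(dim_lights) holds, K gives O(¬don_mask).
The contrapositive of premise 1 (O(approve_roster → don_mask)) is O(¬don_mask → ¬approve_roster), and O(¬don_mask) is already established, so O(¬approve_roster).
Applying K to premise 3 (O(¬approve_roster → ¬update_dossier)) and O(¬approve_roster) yields O(¬update_dossier).
Premise 6 is O(log_blueprint → update_dossier); contrapositively O(¬update_dossier → ¬log_blueprint). Since O(¬update_dossier) holds, K gives O(¬log_blueprint).
Premises 2, 4, 7, 9, 10, 11 do not contribute to this derivation.
Hence ¬log_blueprint is obligatory.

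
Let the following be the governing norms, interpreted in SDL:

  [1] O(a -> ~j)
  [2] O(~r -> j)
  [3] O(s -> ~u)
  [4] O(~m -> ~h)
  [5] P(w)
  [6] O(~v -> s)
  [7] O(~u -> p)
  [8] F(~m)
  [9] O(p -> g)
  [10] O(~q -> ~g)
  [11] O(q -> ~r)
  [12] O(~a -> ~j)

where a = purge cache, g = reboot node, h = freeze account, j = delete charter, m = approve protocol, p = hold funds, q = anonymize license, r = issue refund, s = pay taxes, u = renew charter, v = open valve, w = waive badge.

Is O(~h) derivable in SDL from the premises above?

Premise 4 is O(~m -> ~h), but O(~m) is not derivable from the premises, so it does not yield O(~h).
No other premise forces O(~h). An ideal world satisfying every premise can still have ~h false, so O(~h) is not derivable.

No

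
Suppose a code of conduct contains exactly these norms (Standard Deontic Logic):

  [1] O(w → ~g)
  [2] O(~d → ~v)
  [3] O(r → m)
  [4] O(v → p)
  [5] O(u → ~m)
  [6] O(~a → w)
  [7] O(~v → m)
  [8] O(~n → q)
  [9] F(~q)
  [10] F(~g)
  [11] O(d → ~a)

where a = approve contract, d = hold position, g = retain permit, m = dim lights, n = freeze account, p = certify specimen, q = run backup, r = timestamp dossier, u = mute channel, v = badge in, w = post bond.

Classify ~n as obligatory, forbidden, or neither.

Neither

Premise 8 is O(~n → q); even if O(q) held, inferring O(~n) would be affirming the consequent — invalid.
No premise or chain of K-axiom applications forces O(~n), and none forces O(n). So ~n is neither obligatory nor forbidden under these norms.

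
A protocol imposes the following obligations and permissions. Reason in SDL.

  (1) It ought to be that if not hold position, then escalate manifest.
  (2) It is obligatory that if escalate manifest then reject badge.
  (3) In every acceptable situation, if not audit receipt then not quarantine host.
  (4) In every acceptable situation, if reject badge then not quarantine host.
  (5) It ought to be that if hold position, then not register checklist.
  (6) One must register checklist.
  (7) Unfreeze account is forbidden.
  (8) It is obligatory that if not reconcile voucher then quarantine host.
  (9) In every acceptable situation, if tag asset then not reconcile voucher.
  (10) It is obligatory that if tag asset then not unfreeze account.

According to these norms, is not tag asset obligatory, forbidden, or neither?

Premise 6 gives O(register_checklist).
Premise 5 is O(hold_position → ¬register_checklist); contrapositively O(register_checklist → ¬hold_position). Since O(register_checklist) holds, K gives O(¬hold_position).
From O(¬hold_position) and premise 1, O(¬hold_position → escalate_manifest), we obtain O(escalate_manifest).
Premise 2 is O(escalate_manifest → reject_badge); since O(escalate_manifest), deontic closure gives O(reject_badge).
Premise 4 is O(reject_badge → ¬quarantine_host); since O(reject_badge), deontic closure gives O(¬quarantine_host).
Premise 8, O(¬reconcile_voucher → quarantine_host), contraposes to O(¬quarantine_host → reconcile_voucher); with O(¬quarantine_host) we get O(reconcile_voucher).
Premise 9 is O(tag_asset → ¬reconcile_voucher); contrapositively O(reconcile_voucher → ¬tag_asset). Since O(reconcile_voucher) holds, K gives O(¬tag_asset).
Premises 3, 7, 10 do not contribute to this derivation.
Hence ¬tag_asset is obligatory.

Obligatory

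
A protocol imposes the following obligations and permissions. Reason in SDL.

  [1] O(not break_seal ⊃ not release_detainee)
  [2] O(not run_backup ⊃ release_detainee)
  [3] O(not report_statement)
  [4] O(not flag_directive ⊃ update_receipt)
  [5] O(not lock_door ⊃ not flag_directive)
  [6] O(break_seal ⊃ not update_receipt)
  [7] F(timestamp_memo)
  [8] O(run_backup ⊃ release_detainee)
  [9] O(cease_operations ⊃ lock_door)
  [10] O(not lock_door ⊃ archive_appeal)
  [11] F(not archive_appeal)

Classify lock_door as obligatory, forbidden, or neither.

Premises 8 and 2 cover both cases: O(run_backup ⊃ release_detainee) and O(not run_backup ⊃ release_detainee). Since run_backup ∨ not run_backup is a tautology, O(release_detainee) follows.
The contrapositive of premise 1 (O(not break_seal ⊃ not release_detainee)) is O(release_detainee ⊃ break_seal), and O(release_detainee) is already established, so O(break_seal).
From O(break_seal) and premise 6, O(break_seal ⊃ not update_receipt), we obtain O(not update_receipt).
The contrapositive of premise 4 (O(not flag_directive ⊃ update_receipt)) is O(not update_receipt ⊃ flag_directive), and O(not update_receipt) is already established, so O(flag_directive).
The contrapositive of premise 5 (O(not lock_door ⊃ not flag_directive)) is O(flag_directive ⊃ lock_door), and O(flag_directive) is already established, so O(lock_door).
Premises 3, 7, 9, 10, 11 do not contribute to this derivation.
Hence lock_door is obligatory.

Obligatory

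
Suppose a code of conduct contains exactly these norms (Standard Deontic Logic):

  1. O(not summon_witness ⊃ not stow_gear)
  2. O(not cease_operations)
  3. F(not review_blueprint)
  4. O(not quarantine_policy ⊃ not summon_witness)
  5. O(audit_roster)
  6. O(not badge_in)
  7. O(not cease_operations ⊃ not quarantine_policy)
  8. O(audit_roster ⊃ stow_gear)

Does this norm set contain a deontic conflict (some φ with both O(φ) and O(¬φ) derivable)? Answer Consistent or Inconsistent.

Inconsistent

From premise 5 we have O(audit_roster).
From O(audit_roster) and premise 8, O(audit_roster ⊃ stow_gear), we obtain O(stow_gear).
Premise 1, O(not summon_witness ⊃ not stow_gear), contraposes to O(stow_gear ⊃ summon_witness); with O(stow_gear) we get O(summon_witness).
Premise 4, O(not quarantine_policy ⊃ not summon_witness), contraposes to O(summon_witness ⊃ quarantine_policy); with O(summon_witness) we get O(quarantine_policy).
The contrapositive of premise 7 (O(not cease_operations ⊃ not quarantine_policy)) is O(quarantine_policy ⊃ cease_operations), and O(quarantine_policy) is already established, so O(cease_operations).
But premise 2 directly asserts O(not cease_operations).
We now have both O(cease_operations) and O(not cease_operations) — cease_operations is simultaneously obligatory and forbidden, violating the D-axiom.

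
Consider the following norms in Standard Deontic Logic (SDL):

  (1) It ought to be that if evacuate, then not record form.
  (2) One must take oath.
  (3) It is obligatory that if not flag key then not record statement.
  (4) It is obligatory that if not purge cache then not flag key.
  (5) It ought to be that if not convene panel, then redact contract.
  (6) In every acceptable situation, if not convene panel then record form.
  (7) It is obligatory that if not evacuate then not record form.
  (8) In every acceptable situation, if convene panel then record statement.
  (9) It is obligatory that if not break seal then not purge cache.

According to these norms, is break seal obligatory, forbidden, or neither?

Premises 1 and 7 are O(evacuate → ¬record_form) and O(¬evacuate → ¬record_form); every ideal world satisfies evacuate or ¬evacuate, so in either case ¬record_form holds — hence O(¬record_form).
Premise 6, O(¬convene_panel → record_form), contraposes to O(¬record_form → convene_panel); with O(¬record_form) we get O(convene_panel).
From O(convene_panel) and premise 8, O(convene_panel → record_statement), we obtain O(record_statement).
Premise 3, O(¬flag_key → ¬record_statement), contraposes to O(record_statement → flag_key); with O(record_statement) we get O(flag_key).
Premise 4 is O(¬purge_cache → ¬flag_key); contrapositively O(flag_key → purge_cache). Since O(flag_key) holds, K gives O(purge_cache).
The contrapositive of premise 9 (O(¬break_seal → ¬purge_cache)) is O(purge_cache → break_seal), and O(purge_cache) is already established, so O(break_seal).
Premises 2, 5 do not contribute to this derivation.
Hence break_seal is obligatory.

Obligatory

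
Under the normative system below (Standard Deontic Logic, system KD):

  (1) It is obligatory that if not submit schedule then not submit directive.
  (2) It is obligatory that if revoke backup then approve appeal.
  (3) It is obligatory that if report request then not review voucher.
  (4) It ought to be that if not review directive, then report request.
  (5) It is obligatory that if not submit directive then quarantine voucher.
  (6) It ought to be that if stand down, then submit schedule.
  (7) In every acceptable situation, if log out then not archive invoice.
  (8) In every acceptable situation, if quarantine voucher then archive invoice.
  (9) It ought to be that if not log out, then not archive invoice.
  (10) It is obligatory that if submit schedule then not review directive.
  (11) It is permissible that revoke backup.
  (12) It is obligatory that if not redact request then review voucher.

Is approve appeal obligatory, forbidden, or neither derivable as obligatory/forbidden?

Premise 2 is O(revoke_backup → approve_appeal), but O(revoke_backup) is not derivable from the premises (the permission P(revoke_backup) asserts only ¬O(¬revoke_backup), not O(revoke_backup)), so it does not yield O(approve_appeal).
No premise or chain of K-axiom applications forces O(approve_appeal), and none forces O(¬approve_appeal). So approve_appeal is neither obligatory nor forbidden under these norms.

Neither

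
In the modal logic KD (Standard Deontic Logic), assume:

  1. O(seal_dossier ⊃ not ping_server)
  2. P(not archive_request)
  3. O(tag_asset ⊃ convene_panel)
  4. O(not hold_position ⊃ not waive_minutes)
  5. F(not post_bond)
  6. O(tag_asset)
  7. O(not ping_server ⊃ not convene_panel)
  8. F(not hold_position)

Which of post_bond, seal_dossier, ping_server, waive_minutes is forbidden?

seal_dossier

From premise 6 we have O(tag_asset).
With premise 3, O(tag_asset ⊃ convene_panel), the K-axiom yields O(convene_panel).
Premise 7 is O(not ping_server ⊃ not convene_panel); contrapositively O(convene_panel ⊃ ping_server). Since O(convene_panel) holds, K gives O(ping_server).
The contrapositive of premise 1 (O(seal_dossier ⊃ not ping_server)) is O(ping_server ⊃ not seal_dossier), and O(ping_server) is already established, so O(not seal_dossier).
So O(not seal_dossier) holds, i.e. seal_dossier is forbidden. None of the other listed options is forbidden under the premises.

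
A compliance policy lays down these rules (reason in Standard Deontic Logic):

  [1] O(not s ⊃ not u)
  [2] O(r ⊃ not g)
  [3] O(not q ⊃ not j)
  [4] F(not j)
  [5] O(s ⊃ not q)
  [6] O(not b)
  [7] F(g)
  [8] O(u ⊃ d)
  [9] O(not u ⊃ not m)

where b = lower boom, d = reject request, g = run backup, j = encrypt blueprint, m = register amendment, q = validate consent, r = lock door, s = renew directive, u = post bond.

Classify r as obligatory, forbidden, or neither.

Neither

Premise 2 is O(r ⊃ not g); even if O(not g) held, inferring O(r) would be affirming the consequent — invalid.
No premise or chain of K-axiom applications forces O(r), and none forces O(not r). So r is neither obligatory nor forbidden under these norms.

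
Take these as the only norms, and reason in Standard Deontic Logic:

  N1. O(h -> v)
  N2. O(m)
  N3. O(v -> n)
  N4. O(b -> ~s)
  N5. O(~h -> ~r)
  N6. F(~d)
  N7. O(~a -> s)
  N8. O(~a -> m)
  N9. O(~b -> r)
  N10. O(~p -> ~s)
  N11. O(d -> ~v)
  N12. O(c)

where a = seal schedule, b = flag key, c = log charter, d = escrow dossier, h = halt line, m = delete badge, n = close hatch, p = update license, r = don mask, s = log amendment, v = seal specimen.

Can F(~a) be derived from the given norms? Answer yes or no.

F(~d) at premise 6 means O(d).
From O(d) and premise 11, O(d -> ~v), we obtain O(~v).
The contrapositive of premise 1 (O(h -> v)) is O(~v -> ~h), and O(~v) is already established, so O(~h).
Premise 5 is O(~h -> ~r); since O(~h), deontic closure gives O(~r).
The contrapositive of premise 9 (O(~b -> r)) is O(~r -> b), and O(~r) is already established, so O(b).
With premise 4, O(b -> ~s), the K-axiom yields O(~s).
Premise 7 is O(~a -> s); contrapositively O(~s -> a). Since O(~s) holds, K gives O(a).
Premises 2, 3, 8, 10, 12 do not contribute to this derivation.
So O(a) holds, i.e. F(~a). The claim follows.

Yes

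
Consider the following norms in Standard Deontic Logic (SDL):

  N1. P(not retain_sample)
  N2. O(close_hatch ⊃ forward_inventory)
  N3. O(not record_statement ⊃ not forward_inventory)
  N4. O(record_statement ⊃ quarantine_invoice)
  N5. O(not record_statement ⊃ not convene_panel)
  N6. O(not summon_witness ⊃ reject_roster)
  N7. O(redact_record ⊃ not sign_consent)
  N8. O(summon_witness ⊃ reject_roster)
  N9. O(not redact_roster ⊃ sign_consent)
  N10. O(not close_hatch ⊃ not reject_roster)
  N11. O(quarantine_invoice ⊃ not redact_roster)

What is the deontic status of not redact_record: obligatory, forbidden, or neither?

Obligatory

Premises 8 and 6 cover both cases: O(summon_witness ⊃ reject_roster) and O(not summon_witness ⊃ reject_roster). Since summon_witness ∨ not summon_witness is a tautology, O(reject_roster) follows.
Premise 10 is O(not close_hatch ⊃ not reject_roster); contrapositively O(reject_roster ⊃ close_hatch). Since O(reject_roster) holds, K gives O(close_hatch).
From O(close_hatch) and premise 2, O(close_hatch ⊃ forward_inventory), we obtain O(forward_inventory).
Premise 3 is O(not record_statement ⊃ not forward_inventory); contrapositively O(forward_inventory ⊃ record_statement). Since O(forward_inventory) holds, K gives O(record_statement).
Premise 4 is O(record_statement ⊃ quarantine_invoice); since O(record_statement), deontic closure gives O(quarantine_invoice).
Premise 11 is O(quarantine_invoice ⊃ not redact_roster); since O(quarantine_invoice), deontic closure gives O(not redact_roster).
With premise 9, O(not redact_roster ⊃ sign_consent), the K-axiom yields O(sign_consent).
Premise 7 is O(redact_record ⊃ not sign_consent); contrapositively O(sign_consent ⊃ not redact_record). Since O(sign_consent) holds, K gives O(not redact_record).
Premises 1, 5 do not contribute to this derivation.
Hence not redact_record is obligatory.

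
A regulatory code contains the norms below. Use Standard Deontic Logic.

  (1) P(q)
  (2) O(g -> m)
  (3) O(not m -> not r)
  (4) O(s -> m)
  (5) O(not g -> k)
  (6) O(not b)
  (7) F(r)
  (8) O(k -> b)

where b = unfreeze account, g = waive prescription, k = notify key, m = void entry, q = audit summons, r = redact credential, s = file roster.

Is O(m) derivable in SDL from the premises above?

From premise 6 we have O(not b).
Premise 8 is O(k -> b); contrapositively O(not b -> not k). Since O(not b) holds, K gives O(not k).
Premise 5, O(not g -> k), contraposes to O(not k -> g); with O(not k) we get O(g).
Applying K to premise 2 (O(g -> m)) and O(g) yields O(m).
Premises 1, 3, 4, 7 do not contribute to this derivation.
So O(m) follows.

Yes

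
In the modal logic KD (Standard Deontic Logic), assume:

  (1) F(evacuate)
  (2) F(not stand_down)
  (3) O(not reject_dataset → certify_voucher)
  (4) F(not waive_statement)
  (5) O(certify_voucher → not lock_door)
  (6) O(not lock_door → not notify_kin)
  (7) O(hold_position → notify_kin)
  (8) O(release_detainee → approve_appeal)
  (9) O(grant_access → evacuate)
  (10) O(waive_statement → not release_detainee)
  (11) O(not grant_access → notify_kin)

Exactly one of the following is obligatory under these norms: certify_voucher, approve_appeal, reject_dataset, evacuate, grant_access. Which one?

reject_dataset

Premise 1 is F(evacuate), i.e. O(not evacuate).
The contrapositive of premise 9 (O(grant_access → evacuate)) is O(not evacuate → not grant_access), and O(not evacuate) is already established, so O(not grant_access).
With premise 11, O(not grant_access → notify_kin), the K-axiom yields O(notify_kin).
Premise 6, O(not lock_door → not notify_kin), contraposes to O(notify_kin → lock_door); with O(notify_kin) we get O(lock_door).
The contrapositive of premise 5 (O(certify_voucher → not lock_door)) is O(lock_door → not certify_voucher), and O(lock_door) is already established, so O(not certify_voucher).
The contrapositive of premise 3 (O(not reject_dataset → certify_voucher)) is O(not certify_voucher → reject_dataset), and O(not certify_voucher) is already established, so O(reject_dataset).
So O(reject_dataset) holds — reject_dataset is obligatory. None of the other listed options is made obligatory by any chain of premises.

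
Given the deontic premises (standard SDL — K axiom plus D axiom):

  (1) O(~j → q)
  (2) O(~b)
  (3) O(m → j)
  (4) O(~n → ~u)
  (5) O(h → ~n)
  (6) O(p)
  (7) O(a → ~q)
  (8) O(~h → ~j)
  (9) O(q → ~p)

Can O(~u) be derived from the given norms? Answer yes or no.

Yes

Premise 6 gives O(p).
The contrapositive of premise 9 (O(q → ~p)) is O(p → ~q), and O(p) is already established, so O(~q).
Premise 1, O(~j → q), contraposes to O(~q → j); with O(~q) we get O(j).
The contrapositive of premise 8 (O(~h → ~j)) is O(j → h), and O(j) is already established, so O(h).
From O(h) and premise 5, O(h → ~n), we obtain O(~n).
With premise 4, O(~n → ~u), the K-axiom yields O(~u).
Premises 2, 3, 7 do not contribute to this derivation.
So O(~u) follows.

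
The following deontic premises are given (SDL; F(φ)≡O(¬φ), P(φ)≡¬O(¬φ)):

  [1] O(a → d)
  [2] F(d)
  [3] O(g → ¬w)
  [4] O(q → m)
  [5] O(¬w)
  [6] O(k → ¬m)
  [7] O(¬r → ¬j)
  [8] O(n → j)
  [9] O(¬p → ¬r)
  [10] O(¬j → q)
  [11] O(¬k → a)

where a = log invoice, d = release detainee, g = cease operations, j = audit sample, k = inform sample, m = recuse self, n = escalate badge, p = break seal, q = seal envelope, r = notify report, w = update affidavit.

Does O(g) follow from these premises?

No

Premise 3 is O(g → ¬w); even if O(¬w) held, inferring O(g) would be affirming the consequent — invalid.
No other premise forces O(g). An ideal world satisfying every premise can still have g false, so O(g) is not derivable.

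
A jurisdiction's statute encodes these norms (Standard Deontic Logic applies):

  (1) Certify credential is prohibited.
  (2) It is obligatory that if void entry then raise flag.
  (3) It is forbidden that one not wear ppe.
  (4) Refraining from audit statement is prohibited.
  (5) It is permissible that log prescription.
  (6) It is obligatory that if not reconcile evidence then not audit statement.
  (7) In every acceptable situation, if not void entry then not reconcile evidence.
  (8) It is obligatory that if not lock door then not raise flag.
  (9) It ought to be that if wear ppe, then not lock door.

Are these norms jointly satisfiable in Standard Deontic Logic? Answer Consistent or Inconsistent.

Premise 4, F(¬audit_statement), is equivalent to O(audit_statement).
Premise 6 is O(¬reconcile_evidence → ¬audit_statement); contrapositively O(audit_statement → reconcile_evidence). Since O(audit_statement) holds, K gives O(reconcile_evidence).
Premise 7, O(¬void_entry → ¬reconcile_evidence), contraposes to O(reconcile_evidence → void_entry); with O(reconcile_evidence) we get O(void_entry).
Applying K to premise 2 (O(void_entry → raise_flag)) and O(void_entry) yields O(raise_flag).
The contrapositive of premise 8 (O(¬lock_door → ¬raise_flag)) is O(raise_flag → lock_door), and O(raise_flag) is already established, so O(lock_door).
Premise 9, O(wear_ppe → ¬lock_door), contraposes to O(lock_door → ¬wear_ppe); with O(lock_door) we get O(¬wear_ppe).
Yet premise 3 is F(¬wear_ppe), i.e. O(wear_ppe).
We now have both O(¬wear_ppe) and O(wear_ppe) — wear_ppe is simultaneously obligatory and forbidden, violating the D-axiom.

Inconsistent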